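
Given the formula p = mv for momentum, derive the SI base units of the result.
Units of each symbol in p = mv:
  m (mass): kg
  v (velocity): m/s

Multiplying the contributions: [kg] · [m/s]
Adding exponents of each base unit: kg: 1, m: 1, s: -1
SI base units of momentum: kg·m/s

Answer: kg·m/s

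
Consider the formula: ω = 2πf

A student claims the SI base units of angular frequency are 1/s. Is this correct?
Units of each symbol in ω = 2πf:
  f (frequency): 1/s
  The factor 2π is dimensionless.

Multiplying the contributions: [1/s]
Adding exponents of each base unit: s: -1
SI base units of angular frequency: 1/s

The claimed units 1/s match the derived units, so the claim is correct.

Answer: Yes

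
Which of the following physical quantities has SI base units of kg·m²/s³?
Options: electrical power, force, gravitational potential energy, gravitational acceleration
Checking the SI base units of each option:
  electrical power (P = IV): kg·m²/s³  ✓ matches
  force (F = ma): kg·m/s²  ✗
  gravitational potential energy (U = -GMm/r): kg·m²/s²  ✗
  gravitational acceleration (g = GM/r²): m/s²  ✗

Only electrical power has units kg·m²/s³.

Answer: electrical power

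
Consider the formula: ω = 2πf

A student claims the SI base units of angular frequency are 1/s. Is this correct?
Units of each symbol in ω = 2πf:
  f (frequency): 1/s
  The factor 2π is dimensionless.

Multiplying the contributions: [1/s]
Adding exponents of each base unit: s: -1
SI base units of angular frequency: 1/s

The claimed units 1/s match the derived units, so the claim is correct.

Answer: Yes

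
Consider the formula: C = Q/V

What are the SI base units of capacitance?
Units of each symbol in C = Q/V:
  Q (charge, in coulombs): s·A
  V (voltage, in volts): kg·m²/(s³·A)  → in the denominator, contributes s³·A/(kg·m²)

Multiplying the contributions: [s·A] · [s³·A/(kg·m²)]
Adding exponents of each base unit: kg: -1, m: -2, s: 4, A: 2
SI base units of capacitance: s⁴·A²/(kg·m²)

Answer: s⁴·A²/(kg·m²)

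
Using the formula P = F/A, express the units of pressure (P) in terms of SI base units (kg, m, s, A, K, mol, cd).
Units of each symbol in P = F/A:
  F (force): kg·m/s²
  A (area): m²  → in the denominator, contributes 1/m²

Multiplying the contributions: [kg·m/s²] · [1/m²]
Adding exponents of each base unit: kg: 1, m: -1, s: -2
SI base units of pressure: kg/(m·s²)

Answer: kg/(m·s²)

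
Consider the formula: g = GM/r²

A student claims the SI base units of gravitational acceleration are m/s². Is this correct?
Units of each symbol in g = GM/r²:
  G (gravitational constant): m³/(kg·s²)
  M (mass): kg
  r (distance): m  → to the power 2 in the denominator, contributes 1/m²

Multiplying the contributions: [m³/(kg·s²)] · [kg] · [1/m²]
Adding exponents of each base unit: m: 1, s: -2
SI base units of gravitational acceleration: m/s²

The claimed units m/s² match the derived units, so the claim is correct.

Answer: Yes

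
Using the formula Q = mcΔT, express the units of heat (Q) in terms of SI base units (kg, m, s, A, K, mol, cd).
Units of each symbol in Q = mcΔT:
  m (mass): kg
  c (specific heat capacity, in J/(kg·K)): m²/(s²·K)
  ΔT (temperature change): K

Multiplying the contributions: [kg] · [m²/(s²·K)] · [K]
Adding exponents of each base unit: kg: 1, m: 2, s: -2
SI base units of heat: kg·m²/s²

Answer: kg·m²/s²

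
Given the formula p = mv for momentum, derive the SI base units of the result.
Units of each symbol in p = mv:
  m (mass): kg
  v (velocity): m/s

Multiplying the contributions: [kg] · [m/s]
Adding exponents of each base unit: kg: 1, m: 1, s: -1
SI base units of momentum: kg·m/s

Answer: kg·m/s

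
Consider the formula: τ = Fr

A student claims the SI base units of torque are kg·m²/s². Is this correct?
Units of each symbol in τ = Fr:
  F (force): kg·m/s²
  r (lever arm): m

Multiplying the contributions: [kg·m/s²] · [m]
Adding exponents of each base unit: kg: 1, m: 2, s: -2
SI base units of torque: kg·m²/s²

The claimed units kg·m²/s² match the derived units, so the claim is correct.

Answer: Yes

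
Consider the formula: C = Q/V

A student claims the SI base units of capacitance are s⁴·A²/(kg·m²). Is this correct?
Units of each symbol in C = Q/V:
  Q (charge, in coulombs): s·A
  V (voltage, in volts): kg·m²/(s³·A)  → in the denominator, contributes s³·A/(kg·m²)

Multiplying the contributions: [s·A] · [s³·A/(kg·m²)]
Adding exponents of each base unit: kg: -1, m: -2, s: 4, A: 2
SI base units of capacitance: s⁴·A²/(kg·m²)

The claimed units s⁴·A²/(kg·m²) match the derived units, so the claim is correct.

Answer: Yes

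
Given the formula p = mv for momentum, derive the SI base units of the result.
Units of each symbol in p = mv:
  m (mass): kg
  v (velocity): m/s

Multiplying the contributions: [kg] · [m/s]
Adding exponents of each base unit: kg: 1, m: 1, s: -1
SI base units of momentum: kg·m/s

Answer: kg·m/s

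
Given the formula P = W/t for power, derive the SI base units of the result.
Units of each symbol in P = W/t:
  W (work): kg·m²/s²
  t (time): s  → in the denominator, contributes 1/s

Multiplying the contributions: [kg·m²/s²] · [1/s]
Adding exponents of each base unit: kg: 1, m: 2, s: -3
SI base units of power: kg·m²/s³

Answer: kg·m²/s³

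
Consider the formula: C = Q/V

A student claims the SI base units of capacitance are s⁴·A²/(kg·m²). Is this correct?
Units of each symbol in C = Q/V:
  Q (charge, in coulombs): s·A
  V (voltage, in volts): kg·m²/(s³·A)  → in the denominator, contributes s³·A/(kg·m²)

Multiplying the contributions: [s·A] · [s³·A/(kg·m²)]
Adding exponents of each base unit: kg: -1, m: -2, s: 4, A: 2
SI base units of capacitance: s⁴·A²/(kg·m²)

The claimed units s⁴·A²/(kg·m²) match the derived units, so the claim is correct.

Answer: Yes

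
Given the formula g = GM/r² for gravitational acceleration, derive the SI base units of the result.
Units of each symbol in g = GM/r²:
  G (gravitational constant): m³/(kg·s²)
  M (mass): kg
  r (distance): m  → to the power 2 in the denominator, contributes 1/m²

Multiplying the contributions: [m³/(kg·s²)] · [kg] · [1/m²]
Adding exponents of each base unit: m: 1, s: -2
SI base units of gravitational acceleration: m/s²

Answer: m/s²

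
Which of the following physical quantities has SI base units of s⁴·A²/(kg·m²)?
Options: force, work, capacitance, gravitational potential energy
Checking the SI base units of each option:
  force (F = ma): kg·m/s²  ✗
  work (W = Fd): kg·m²/s²  ✗
  capacitance (C = Q/V): s⁴·A²/(kg·m²)  ✓ matches
  gravitational potential energy (U = -GMm/r): kg·m²/s²  ✗

Only capacitance has units s⁴·A²/(kg·m²).

Answer: capacitance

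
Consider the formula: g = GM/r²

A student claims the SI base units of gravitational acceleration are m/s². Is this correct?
Units of each symbol in g = GM/r²:
  G (gravitational constant): m³/(kg·s²)
  M (mass): kg
  r (distance): m  → to the power 2 in the denominator, contributes 1/m²

Multiplying the contributions: [m³/(kg·s²)] · [kg] · [1/m²]
Adding exponents of each base unit: m: 1, s: -2
SI base units of gravitational acceleration: m/s²

The claimed units m/s² match the derived units, so the claim is correct.

Answer: Yes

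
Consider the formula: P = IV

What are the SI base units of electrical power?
Units of each symbol in P = IV:
  I (current): A
  V (voltage, in volts): kg·m²/(s³·A)

Multiplying the contributions: [A] · [kg·m²/(s³·A)]
Adding exponents of each base unit: kg: 1, m: 2, s: -3
SI base units of electrical power: kg·m²/s³

Answer: kg·m²/s³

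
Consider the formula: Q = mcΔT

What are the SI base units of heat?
Units of each symbol in Q = mcΔT:
  m (mass): kg
  c (specific heat capacity, in J/(kg·K)): m²/(s²·K)
  ΔT (temperature change): K

Multiplying the contributions: [kg] · [m²/(s²·K)] · [K]
Adding exponents of each base unit: kg: 1, m: 2, s: -2
SI base units of heat: kg·m²/s²

Answer: kg·m²/s²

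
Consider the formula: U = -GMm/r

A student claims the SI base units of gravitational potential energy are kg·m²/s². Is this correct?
Units of each symbol in U = -GMm/r:
  G (gravitational constant): m³/(kg·s²)
  M (mass): kg
  m (mass): kg
  r (distance): m  → in the denominator, contributes 1/m
  The minus sign does not affect the units.

Multiplying the contributions: [m³/(kg·s²)] · [kg] · [kg] · [1/m]
Adding exponents of each base unit: kg: 1, m: 2, s: -2
SI base units of gravitational potential energy: kg·m²/s²

The claimed units kg·m²/s² match the derived units, so the claim is correct.

Answer: Yes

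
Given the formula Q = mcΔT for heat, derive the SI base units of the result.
Units of each symbol in Q = mcΔT:
  m (mass): kg
  c (specific heat capacity, in J/(kg·K)): m²/(s²·K)
  ΔT (temperature change): K

Multiplying the contributions: [kg] · [m²/(s²·K)] · [K]
Adding exponents of each base unit: kg: 1, m: 2, s: -2
SI base units of heat: kg·m²/s²

Answer: kg·m²/s²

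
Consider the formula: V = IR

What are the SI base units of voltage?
Units of each symbol in V = IR:
  I (current): A
  R (resistance, in ohms): kg·m²/(s³·A²)

Multiplying the contributions: [A] · [kg·m²/(s³·A²)]
Adding exponents of each base unit: kg: 1, m: 2, s: -3, A: -1
SI base units of voltage: kg·m²/(s³·A)

Answer: kg·m²/(s³·A)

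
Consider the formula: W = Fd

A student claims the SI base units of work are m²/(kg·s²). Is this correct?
Units of each symbol in W = Fd:
  F (force): kg·m/s²
  d (displacement): m

Multiplying the contributions: [kg·m/s²] · [m]
Adding exponents of each base unit: kg: 1, m: 2, s: -2
SI base units of work: kg·m²/s²

The claimed units m²/(kg·s²) (exponents kg: -1, m: 2, s: -2) do not match the derived units kg·m²/s² (exponents kg: 1, m: 2, s: -2), so the claim is incorrect.

Answer: No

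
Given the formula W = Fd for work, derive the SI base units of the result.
Units of each symbol in W = Fd:
  F (force): kg·m/s²
  d (displacement): m

Multiplying the contributions: [kg·m/s²] · [m]
Adding exponents of each base unit: kg: 1, m: 2, s: -2
SI base units of work: kg·m²/s²

Answer: kg·m²/s²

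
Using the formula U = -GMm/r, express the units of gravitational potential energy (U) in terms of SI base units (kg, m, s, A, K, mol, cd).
Units of each symbol in U = -GMm/r:
  G (gravitational constant): m³/(kg·s²)
  M (mass): kg
  m (mass): kg
  r (distance): m  → in the denominator, contributes 1/m
  The minus sign does not affect the units.

Multiplying the contributions: [m³/(kg·s²)] · [kg] · [kg] · [1/m]
Adding exponents of each base unit: kg: 1, m: 2, s: -2
SI base units of gravitational potential energy: kg·m²/s²

Answer: kg·m²/s²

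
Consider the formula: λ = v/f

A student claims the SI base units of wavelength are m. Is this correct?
Units of each symbol in λ = v/f:
  v (wave speed): m/s
  f (frequency): 1/s  → in the denominator, contributes s

Multiplying the contributions: [m/s] · [s]
Adding exponents of each base unit: m: 1
SI base units of wavelength: m

The claimed units m match the derived units, so the claim is correct.

Answer: Yes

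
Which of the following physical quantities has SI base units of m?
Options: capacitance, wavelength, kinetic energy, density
Checking the SI base units of each option:
  capacitance (C = Q/V): s⁴·A²/(kg·m²)  ✗
  wavelength (λ = v/f): m  ✓ matches
  kinetic energy (E = ½mv²): kg·m²/s²  ✗
  density (ρ = m/V): kg/m³  ✗

Only wavelength has units m.

Answer: wavelength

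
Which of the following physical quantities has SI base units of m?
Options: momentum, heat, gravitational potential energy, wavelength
Checking the SI base units of each option:
  momentum (p = mv): kg·m/s  ✗
  heat (Q = mcΔT): kg·m²/s²  ✗
  gravitational potential energy (U = -GMm/r): kg·m²/s²  ✗
  wavelength (λ = v/f): m  ✓ matches

Only wavelength has units m.

Answer: wavelength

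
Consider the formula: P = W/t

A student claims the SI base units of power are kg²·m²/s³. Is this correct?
Units of each symbol in P = W/t:
  W (work): kg·m²/s²
  t (time): s  → in the denominator, contributes 1/s

Multiplying the contributions: [kg·m²/s²] · [1/s]
Adding exponents of each base unit: kg: 1, m: 2, s: -3
SI base units of power: kg·m²/s³

The claimed units kg²·m²/s³ (exponents kg: 2, m: 2, s: -3) do not match the derived units kg·m²/s³ (exponents kg: 1, m: 2, s: -3), so the claim is incorrect.

Answer: No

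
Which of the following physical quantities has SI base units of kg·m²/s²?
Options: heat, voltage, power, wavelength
Checking the SI base units of each option:
  heat (Q = mcΔT): kg·m²/s²  ✓ matches
  voltage (V = IR): kg·m²/(s³·A)  ✗
  power (P = W/t): kg·m²/s³  ✗
  wavelength (λ = v/f): m  ✗

Only heat has units kg·m²/s².

Answer: heat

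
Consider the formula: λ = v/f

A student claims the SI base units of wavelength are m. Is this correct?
Units of each symbol in λ = v/f:
  v (wave speed): m/s
  f (frequency): 1/s  → in the denominator, contributes s

Multiplying the contributions: [m/s] · [s]
Adding exponents of each base unit: m: 1
SI base units of wavelength: m

The claimed units m match the derived units, so the claim is correct.

Answer: Yes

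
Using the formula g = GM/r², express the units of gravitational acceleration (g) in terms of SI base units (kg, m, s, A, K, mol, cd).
Units of each symbol in g = GM/r²:
  G (gravitational constant): m³/(kg·s²)
  M (mass): kg
  r (distance): m  → to the power 2 in the denominator, contributes 1/m²

Multiplying the contributions: [m³/(kg·s²)] · [kg] · [1/m²]
Adding exponents of each base unit: m: 1, s: -2
SI base units of gravitational acceleration: m/s²

Answer: m/s²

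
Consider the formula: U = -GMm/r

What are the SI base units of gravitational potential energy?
Units of each symbol in U = -GMm/r:
  G (gravitational constant): m³/(kg·s²)
  M (mass): kg
  m (mass): kg
  r (distance): m  → in the denominator, contributes 1/m
  The minus sign does not affect the units.

Multiplying the contributions: [m³/(kg·s²)] · [kg] · [kg] · [1/m]
Adding exponents of each base unit: kg: 1, m: 2, s: -2
SI base units of gravitational potential energy: kg·m²/s²

Answer: kg·m²/s²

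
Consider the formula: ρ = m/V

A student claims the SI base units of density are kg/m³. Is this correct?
Units of each symbol in ρ = m/V:
  m (mass): kg
  V (volume): m³  → in the denominator, contributes 1/m³

Multiplying the contributions: [kg] · [1/m³]
Adding exponents of each base unit: kg: 1, m: -3
SI base units of density: kg/m³

The claimed units kg/m³ match the derived units, so the claim is correct.

Answer: Yes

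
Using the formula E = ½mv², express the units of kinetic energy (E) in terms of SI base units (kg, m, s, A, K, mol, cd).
Units of each symbol in E = ½mv²:
  m (mass): kg
  v (speed): m/s  → to the power 2, contributes m²/s²
  The factor ½ is dimensionless.

Multiplying the contributions: [kg] · [m²/s²]
Adding exponents of each base unit: kg: 1, m: 2, s: -2
SI base units of kinetic energy: kg·m²/s²

Answer: kg·m²/s²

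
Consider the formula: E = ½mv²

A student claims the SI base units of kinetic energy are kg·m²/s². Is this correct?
Units of each symbol in E = ½mv²:
  m (mass): kg
  v (speed): m/s  → to the power 2, contributes m²/s²
  The factor ½ is dimensionless.

Multiplying the contributions: [kg] · [m²/s²]
Adding exponents of each base unit: kg: 1, m: 2, s: -2
SI base units of kinetic energy: kg·m²/s²

The claimed units kg·m²/s² match the derived units, so the claim is correct.

Answer: Yes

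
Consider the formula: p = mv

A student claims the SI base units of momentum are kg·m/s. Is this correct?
Units of each symbol in p = mv:
  m (mass): kg
  v (velocity): m/s

Multiplying the contributions: [kg] · [m/s]
Adding exponents of each base unit: kg: 1, m: 1, s: -1
SI base units of momentum: kg·m/s

The claimed units kg·m/s match the derived units, so the claim is correct.

Answer: Yes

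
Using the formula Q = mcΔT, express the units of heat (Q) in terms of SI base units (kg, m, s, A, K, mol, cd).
Units of each symbol in Q = mcΔT:
  m (mass): kg
  c (specific heat capacity, in J/(kg·K)): m²/(s²·K)
  ΔT (temperature change): K

Multiplying the contributions: [kg] · [m²/(s²·K)] · [K]
Adding exponents of each base unit: kg: 1, m: 2, s: -2
SI base units of heat: kg·m²/s²

Answer: kg·m²/s²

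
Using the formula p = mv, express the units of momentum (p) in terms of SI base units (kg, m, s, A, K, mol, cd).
Units of each symbol in p = mv:
  m (mass): kg
  v (velocity): m/s

Multiplying the contributions: [kg] · [m/s]
Adding exponents of each base unit: kg: 1, m: 1, s: -1
SI base units of momentum: kg·m/s

Answer: kg·m/s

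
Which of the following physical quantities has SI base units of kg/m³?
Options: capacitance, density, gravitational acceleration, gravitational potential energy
Checking the SI base units of each option:
  capacitance (C = Q/V): s⁴·A²/(kg·m²)  ✗
  density (ρ = m/V): kg/m³  ✓ matches
  gravitational acceleration (g = GM/r²): m/s²  ✗
  gravitational potential energy (U = -GMm/r): kg·m²/s²  ✗

Only density has units kg/m³.

Answer: density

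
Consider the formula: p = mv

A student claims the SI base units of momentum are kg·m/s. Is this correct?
Units of each symbol in p = mv:
  m (mass): kg
  v (velocity): m/s

Multiplying the contributions: [kg] · [m/s]
Adding exponents of each base unit: kg: 1, m: 1, s: -1
SI base units of momentum: kg·m/s

The claimed units kg·m/s match the derived units, so the claim is correct.

Answer: Yes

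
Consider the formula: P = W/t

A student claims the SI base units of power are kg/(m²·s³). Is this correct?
Units of each symbol in P = W/t:
  W (work): kg·m²/s²
  t (time): s  → in the denominator, contributes 1/s

Multiplying the contributions: [kg·m²/s²] · [1/s]
Adding exponents of each base unit: kg: 1, m: 2, s: -3
SI base units of power: kg·m²/s³

The claimed units kg/(m²·s³) (exponents kg: 1, m: -2, s: -3) do not match the derived units kg·m²/s³ (exponents kg: 1, m: 2, s: -3), so the claim is incorrect.

Answer: No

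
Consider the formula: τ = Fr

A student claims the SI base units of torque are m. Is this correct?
Units of each symbol in τ = Fr:
  F (force): kg·m/s²
  r (lever arm): m

Multiplying the contributions: [kg·m/s²] · [m]
Adding exponents of each base unit: kg: 1, m: 2, s: -2
SI base units of torque: kg·m²/s²

The claimed units m (exponents m: 1) do not match the derived units kg·m²/s² (exponents kg: 1, m: 2, s: -2), so the claim is incorrect.

Answer: No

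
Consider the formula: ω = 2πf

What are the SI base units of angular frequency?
Units of each symbol in ω = 2πf:
  f (frequency): 1/s
  The factor 2π is dimensionless.

Multiplying the contributions: [1/s]
Adding exponents of each base unit: s: -1
SI base units of angular frequency: 1/s

Answer: 1/s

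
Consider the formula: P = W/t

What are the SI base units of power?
Units of each symbol in P = W/t:
  W (work): kg·m²/s²
  t (time): s  → in the denominator, contributes 1/s

Multiplying the contributions: [kg·m²/s²] · [1/s]
Adding exponents of each base unit: kg: 1, m: 2, s: -3
SI base units of power: kg·m²/s³

Answer: kg·m²/s³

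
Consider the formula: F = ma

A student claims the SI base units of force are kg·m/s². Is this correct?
Units of each symbol in F = ma:
  m (mass): kg
  a (acceleration): m/s²

Multiplying the contributions: [kg] · [m/s²]
Adding exponents of each base unit: kg: 1, m: 1, s: -2
SI base units of force: kg·m/s²

The claimed units kg·m/s² match the derived units, so the claim is correct.

Answer: Yes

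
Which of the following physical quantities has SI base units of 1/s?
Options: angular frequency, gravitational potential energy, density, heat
Checking the SI base units of each option:
  angular frequency (ω = 2πf): 1/s  ✓ matches
  gravitational potential energy (U = -GMm/r): kg·m²/s²  ✗
  density (ρ = m/V): kg/m³  ✗
  heat (Q = mcΔT): kg·m²/s²  ✗

Only angular frequency has units 1/s.

Answer: angular frequency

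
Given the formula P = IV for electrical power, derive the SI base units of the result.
Units of each symbol in P = IV:
  I (current): A
  V (voltage, in volts): kg·m²/(s³·A)

Multiplying the contributions: [A] · [kg·m²/(s³·A)]
Adding exponents of each base unit: kg: 1, m: 2, s: -3
SI base units of electrical power: kg·m²/s³

Answer: kg·m²/s³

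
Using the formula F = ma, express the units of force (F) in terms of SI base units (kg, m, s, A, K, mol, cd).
Units of each symbol in F = ma:
  m (mass): kg
  a (acceleration): m/s²

Multiplying the contributions: [kg] · [m/s²]
Adding exponents of each base unit: kg: 1, m: 1, s: -2
SI base units of force: kg·m/s²

Answer: kg·m/s²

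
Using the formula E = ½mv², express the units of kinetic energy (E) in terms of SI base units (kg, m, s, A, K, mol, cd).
Units of each symbol in E = ½mv²:
  m (mass): kg
  v (speed): m/s  → to the power 2, contributes m²/s²
  The factor ½ is dimensionless.

Multiplying the contributions: [kg] · [m²/s²]
Adding exponents of each base unit: kg: 1, m: 2, s: -2
SI base units of kinetic energy: kg·m²/s²

Answer: kg·m²/s²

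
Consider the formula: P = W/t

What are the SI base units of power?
Units of each symbol in P = W/t:
  W (work): kg·m²/s²
  t (time): s  → in the denominator, contributes 1/s

Multiplying the contributions: [kg·m²/s²] · [1/s]
Adding exponents of each base unit: kg: 1, m: 2, s: -3
SI base units of power: kg·m²/s³

Answer: kg·m²/s³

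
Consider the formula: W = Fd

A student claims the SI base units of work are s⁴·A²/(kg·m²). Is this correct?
Units of each symbol in W = Fd:
  F (force): kg·m/s²
  d (displacement): m

Multiplying the contributions: [kg·m/s²] · [m]
Adding exponents of each base unit: kg: 1, m: 2, s: -2
SI base units of work: kg·m²/s²

The claimed units s⁴·A²/(kg·m²) (exponents kg: -1, m: -2, s: 4, A: 2) do not match the derived units kg·m²/s² (exponents kg: 1, m: 2, s: -2), so the claim is incorrect.

Answer: No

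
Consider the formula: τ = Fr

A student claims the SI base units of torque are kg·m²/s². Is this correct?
Units of each symbol in τ = Fr:
  F (force): kg·m/s²
  r (lever arm): m

Multiplying the contributions: [kg·m/s²] · [m]
Adding exponents of each base unit: kg: 1, m: 2, s: -2
SI base units of torque: kg·m²/s²

The claimed units kg·m²/s² match the derived units, so the claim is correct.

Answer: Yes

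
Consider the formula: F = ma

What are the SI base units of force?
Units of each symbol in F = ma:
  m (mass): kg
  a (acceleration): m/s²

Multiplying the contributions: [kg] · [m/s²]
Adding exponents of each base unit: kg: 1, m: 1, s: -2
SI base units of force: kg·m/s²

Answer: kg·m/s²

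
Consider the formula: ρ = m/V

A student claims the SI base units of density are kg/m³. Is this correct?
Units of each symbol in ρ = m/V:
  m (mass): kg
  V (volume): m³  → in the denominator, contributes 1/m³

Multiplying the contributions: [kg] · [1/m³]
Adding exponents of each base unit: kg: 1, m: -3
SI base units of density: kg/m³

The claimed units kg/m³ match the derived units, so the claim is correct.

Answer: Yes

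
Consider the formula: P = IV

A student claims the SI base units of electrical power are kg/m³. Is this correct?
Units of each symbol in P = IV:
  I (current): A
  V (voltage, in volts): kg·m²/(s³·A)

Multiplying the contributions: [A] · [kg·m²/(s³·A)]
Adding exponents of each base unit: kg: 1, m: 2, s: -3
SI base units of electrical power: kg·m²/s³

The claimed units kg/m³ (exponents kg: 1, m: -3) do not match the derived units kg·m²/s³ (exponents kg: 1, m: 2, s: -3), so the claim is incorrect.

Answer: No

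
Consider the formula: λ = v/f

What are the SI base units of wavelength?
Units of each symbol in λ = v/f:
  v (wave speed): m/s
  f (frequency): 1/s  → in the denominator, contributes s

Multiplying the contributions: [m/s] · [s]
Adding exponents of each base unit: m: 1
SI base units of wavelength: m

Answer: m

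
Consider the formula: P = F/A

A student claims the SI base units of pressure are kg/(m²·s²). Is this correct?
Units of each symbol in P = F/A:
  F (force): kg·m/s²
  A (area): m²  → in the denominator, contributes 1/m²

Multiplying the contributions: [kg·m/s²] · [1/m²]
Adding exponents of each base unit: kg: 1, m: -1, s: -2
SI base units of pressure: kg/(m·s²)

The claimed units kg/(m²·s²) (exponents kg: 1, m: -2, s: -2) do not match the derived units kg/(m·s²) (exponents kg: 1, m: -1, s: -2), so the claim is incorrect.

Answer: No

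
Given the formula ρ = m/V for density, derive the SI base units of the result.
Units of each symbol in ρ = m/V:
  m (mass): kg
  V (volume): m³  → in the denominator, contributes 1/m³

Multiplying the contributions: [kg] · [1/m³]
Adding exponents of each base unit: kg: 1, m: -3
SI base units of density: kg/m³

Answer: kg/m³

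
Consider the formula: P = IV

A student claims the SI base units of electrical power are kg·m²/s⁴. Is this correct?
Units of each symbol in P = IV:
  I (current): A
  V (voltage, in volts): kg·m²/(s³·A)

Multiplying the contributions: [A] · [kg·m²/(s³·A)]
Adding exponents of each base unit: kg: 1, m: 2, s: -3
SI base units of electrical power: kg·m²/s³

The claimed units kg·m²/s⁴ (exponents kg: 1, m: 2, s: -4) do not match the derived units kg·m²/s³ (exponents kg: 1, m: 2, s: -3), so the claim is incorrect.

Answer: No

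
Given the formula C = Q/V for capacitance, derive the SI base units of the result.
Units of each symbol in C = Q/V:
  Q (charge, in coulombs): s·A
  V (voltage, in volts): kg·m²/(s³·A)  → in the denominator, contributes s³·A/(kg·m²)

Multiplying the contributions: [s·A] · [s³·A/(kg·m²)]
Adding exponents of each base unit: kg: -1, m: -2, s: 4, A: 2
SI base units of capacitance: s⁴·A²/(kg·m²)

Answer: s⁴·A²/(kg·m²)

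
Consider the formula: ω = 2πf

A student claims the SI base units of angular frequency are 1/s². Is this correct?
Units of each symbol in ω = 2πf:
  f (frequency): 1/s
  The factor 2π is dimensionless.

Multiplying the contributions: [1/s]
Adding exponents of each base unit: s: -1
SI base units of angular frequency: 1/s

The claimed units 1/s² (exponents s: -2) do not match the derived units 1/s (exponents s: -1), so the claim is incorrect.

Answer: No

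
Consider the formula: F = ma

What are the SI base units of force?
Units of each symbol in F = ma:
  m (mass): kg
  a (acceleration): m/s²

Multiplying the contributions: [kg] · [m/s²]
Adding exponents of each base unit: kg: 1, m: 1, s: -2
SI base units of force: kg·m/s²

Answer: kg·m/s²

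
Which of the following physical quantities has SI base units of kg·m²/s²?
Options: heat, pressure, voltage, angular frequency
Checking the SI base units of each option:
  heat (Q = mcΔT): kg·m²/s²  ✓ matches
  pressure (P = F/A): kg/(m·s²)  ✗
  voltage (V = IR): kg·m²/(s³·A)  ✗
  angular frequency (ω = 2πf): 1/s  ✗

Only heat has units kg·m²/s².

Answer: heat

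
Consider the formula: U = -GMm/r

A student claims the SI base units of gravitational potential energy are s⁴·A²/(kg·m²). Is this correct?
Units of each symbol in U = -GMm/r:
  G (gravitational constant): m³/(kg·s²)
  M (mass): kg
  m (mass): kg
  r (distance): m  → in the denominator, contributes 1/m
  The minus sign does not affect the units.

Multiplying the contributions: [m³/(kg·s²)] · [kg] · [kg] · [1/m]
Adding exponents of each base unit: kg: 1, m: 2, s: -2
SI base units of gravitational potential energy: kg·m²/s²

The claimed units s⁴·A²/(kg·m²) (exponents kg: -1, m: -2, s: 4, A: 2) do not match the derived units kg·m²/s² (exponents kg: 1, m: 2, s: -2), so the claim is incorrect.

Answer: No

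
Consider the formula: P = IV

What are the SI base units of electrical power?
Units of each symbol in P = IV:
  I (current): A
  V (voltage, in volts): kg·m²/(s³·A)

Multiplying the contributions: [A] · [kg·m²/(s³·A)]
Adding exponents of each base unit: kg: 1, m: 2, s: -3
SI base units of electrical power: kg·m²/s³

Answer: kg·m²/s³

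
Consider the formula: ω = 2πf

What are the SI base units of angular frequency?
Units of each symbol in ω = 2πf:
  f (frequency): 1/s
  The factor 2π is dimensionless.

Multiplying the contributions: [1/s]
Adding exponents of each base unit: s: -1
SI base units of angular frequency: 1/s

Answer: 1/s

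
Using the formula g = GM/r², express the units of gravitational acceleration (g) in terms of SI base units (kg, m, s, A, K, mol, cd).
Units of each symbol in g = GM/r²:
  G (gravitational constant): m³/(kg·s²)
  M (mass): kg
  r (distance): m  → to the power 2 in the denominator, contributes 1/m²

Multiplying the contributions: [m³/(kg·s²)] · [kg] · [1/m²]
Adding exponents of each base unit: m: 1, s: -2
SI base units of gravitational acceleration: m/s²

Answer: m/s²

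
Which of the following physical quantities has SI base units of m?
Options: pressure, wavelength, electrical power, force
Checking the SI base units of each option:
  pressure (P = F/A): kg/(m·s²)  ✗
  wavelength (λ = v/f): m  ✓ matches
  electrical power (P = IV): kg·m²/s³  ✗
  force (F = ma): kg·m/s²  ✗

Only wavelength has units m.

Answer: wavelength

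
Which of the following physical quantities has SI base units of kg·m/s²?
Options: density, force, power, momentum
Checking the SI base units of each option:
  density (ρ = m/V): kg/m³  ✗
  force (F = ma): kg·m/s²  ✓ matches
  power (P = W/t): kg·m²/s³  ✗
  momentum (p = mv): kg·m/s  ✗

Only force has units kg·m/s².

Answer: force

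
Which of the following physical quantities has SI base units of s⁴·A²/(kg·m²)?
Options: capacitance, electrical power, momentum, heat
Checking the SI base units of each option:
  capacitance (C = Q/V): s⁴·A²/(kg·m²)  ✓ matches
  electrical power (P = IV): kg·m²/s³  ✗
  momentum (p = mv): kg·m/s  ✗
  heat (Q = mcΔT): kg·m²/s²  ✗

Only capacitance has units s⁴·A²/(kg·m²).

Answer: capacitance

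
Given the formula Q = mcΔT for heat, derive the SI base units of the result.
Units of each symbol in Q = mcΔT:
  m (mass): kg
  c (specific heat capacity, in J/(kg·K)): m²/(s²·K)
  ΔT (temperature change): K

Multiplying the contributions: [kg] · [m²/(s²·K)] · [K]
Adding exponents of each base unit: kg: 1, m: 2, s: -2
SI base units of heat: kg·m²/s²

Answer: kg·m²/s²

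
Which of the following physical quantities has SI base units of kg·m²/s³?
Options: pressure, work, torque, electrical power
Checking the SI base units of each option:
  pressure (P = F/A): kg/(m·s²)  ✗
  work (W = Fd): kg·m²/s²  ✗
  torque (τ = Fr): kg·m²/s²  ✗
  electrical power (P = IV): kg·m²/s³  ✓ matches

Only electrical power has units kg·m²/s³.

Answer: electrical power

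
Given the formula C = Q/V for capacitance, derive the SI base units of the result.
Units of each symbol in C = Q/V:
  Q (charge, in coulombs): s·A
  V (voltage, in volts): kg·m²/(s³·A)  → in the denominator, contributes s³·A/(kg·m²)

Multiplying the contributions: [s·A] · [s³·A/(kg·m²)]
Adding exponents of each base unit: kg: -1, m: -2, s: 4, A: 2
SI base units of capacitance: s⁴·A²/(kg·m²)

Answer: s⁴·A²/(kg·m²)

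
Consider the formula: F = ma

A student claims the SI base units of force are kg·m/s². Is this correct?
Units of each symbol in F = ma:
  m (mass): kg
  a (acceleration): m/s²

Multiplying the contributions: [kg] · [m/s²]
Adding exponents of each base unit: kg: 1, m: 1, s: -2
SI base units of force: kg·m/s²

The claimed units kg·m/s² match the derived units, so the claim is correct.

Answer: Yes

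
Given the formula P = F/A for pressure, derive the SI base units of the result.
Units of each symbol in P = F/A:
  F (force): kg·m/s²
  A (area): m²  → in the denominator, contributes 1/m²

Multiplying the contributions: [kg·m/s²] · [1/m²]
Adding exponents of each base unit: kg: 1, m: -1, s: -2
SI base units of pressure: kg/(m·s²)

Answer: kg/(m·s²)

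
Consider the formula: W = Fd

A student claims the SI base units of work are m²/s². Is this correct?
Units of each symbol in W = Fd:
  F (force): kg·m/s²
  d (displacement): m

Multiplying the contributions: [kg·m/s²] · [m]
Adding exponents of each base unit: kg: 1, m: 2, s: -2
SI base units of work: kg·m²/s²

The claimed units m²/s² (exponents m: 2, s: -2) do not match the derived units kg·m²/s² (exponents kg: 1, m: 2, s: -2), so the claim is incorrect.

Answer: No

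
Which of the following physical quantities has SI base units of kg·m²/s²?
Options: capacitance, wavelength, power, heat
Checking the SI base units of each option:
  capacitance (C = Q/V): s⁴·A²/(kg·m²)  ✗
  wavelength (λ = v/f): m  ✗
  power (P = W/t): kg·m²/s³  ✗
  heat (Q = mcΔT): kg·m²/s²  ✓ matches

Only heat has units kg·m²/s².

Answer: heat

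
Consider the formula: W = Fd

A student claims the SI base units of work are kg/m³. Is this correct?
Units of each symbol in W = Fd:
  F (force): kg·m/s²
  d (displacement): m

Multiplying the contributions: [kg·m/s²] · [m]
Adding exponents of each base unit: kg: 1, m: 2, s: -2
SI base units of work: kg·m²/s²

The claimed units kg/m³ (exponents kg: 1, m: -3) do not match the derived units kg·m²/s² (exponents kg: 1, m: 2, s: -2), so the claim is incorrect.

Answer: No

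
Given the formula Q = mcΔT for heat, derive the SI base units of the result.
Units of each symbol in Q = mcΔT:
  m (mass): kg
  c (specific heat capacity, in J/(kg·K)): m²/(s²·K)
  ΔT (temperature change): K

Multiplying the contributions: [kg] · [m²/(s²·K)] · [K]
Adding exponents of each base unit: kg: 1, m: 2, s: -2
SI base units of heat: kg·m²/s²

Answer: kg·m²/s²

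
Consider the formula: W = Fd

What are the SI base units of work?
Units of each symbol in W = Fd:
  F (force): kg·m/s²
  d (displacement): m

Multiplying the contributions: [kg·m/s²] · [m]
Adding exponents of each base unit: kg: 1, m: 2, s: -2
SI base units of work: kg·m²/s²

Answer: kg·m²/s²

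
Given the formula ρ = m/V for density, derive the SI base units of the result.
Units of each symbol in ρ = m/V:
  m (mass): kg
  V (volume): m³  → in the denominator, contributes 1/m³

Multiplying the contributions: [kg] · [1/m³]
Adding exponents of each base unit: kg: 1, m: -3
SI base units of density: kg/m³

Answer: kg/m³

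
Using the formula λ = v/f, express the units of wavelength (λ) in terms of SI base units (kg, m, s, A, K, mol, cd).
Units of each symbol in λ = v/f:
  v (wave speed): m/s
  f (frequency): 1/s  → in the denominator, contributes s

Multiplying the contributions: [m/s] · [s]
Adding exponents of each base unit: m: 1
SI base units of wavelength: m

Answer: m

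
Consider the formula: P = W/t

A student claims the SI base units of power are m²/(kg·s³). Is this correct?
Units of each symbol in P = W/t:
  W (work): kg·m²/s²
  t (time): s  → in the denominator, contributes 1/s

Multiplying the contributions: [kg·m²/s²] · [1/s]
Adding exponents of each base unit: kg: 1, m: 2, s: -3
SI base units of power: kg·m²/s³

The claimed units m²/(kg·s³) (exponents kg: -1, m: 2, s: -3) do not match the derived units kg·m²/s³ (exponents kg: 1, m: 2, s: -3), so the claim is incorrect.

Answer: No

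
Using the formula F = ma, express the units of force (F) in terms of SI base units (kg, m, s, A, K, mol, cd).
Units of each symbol in F = ma:
  m (mass): kg
  a (acceleration): m/s²

Multiplying the contributions: [kg] · [m/s²]
Adding exponents of each base unit: kg: 1, m: 1, s: -2
SI base units of force: kg·m/s²

Answer: kg·m/s²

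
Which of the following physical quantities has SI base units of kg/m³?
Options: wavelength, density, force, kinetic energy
Checking the SI base units of each option:
  wavelength (λ = v/f): m  ✗
  density (ρ = m/V): kg/m³  ✓ matches
  force (F = ma): kg·m/s²  ✗
  kinetic energy (E = ½mv²): kg·m²/s²  ✗

Only density has units kg/m³.

Answer: density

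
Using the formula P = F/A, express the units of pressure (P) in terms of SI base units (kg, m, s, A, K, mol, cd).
Units of each symbol in P = F/A:
  F (force): kg·m/s²
  A (area): m²  → in the denominator, contributes 1/m²

Multiplying the contributions: [kg·m/s²] · [1/m²]
Adding exponents of each base unit: kg: 1, m: -1, s: -2
SI base units of pressure: kg/(m·s²)

Answer: kg/(m·s²)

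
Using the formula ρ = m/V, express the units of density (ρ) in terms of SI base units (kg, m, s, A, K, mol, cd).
Units of each symbol in ρ = m/V:
  m (mass): kg
  V (volume): m³  → in the denominator, contributes 1/m³

Multiplying the contributions: [kg] · [1/m³]
Adding exponents of each base unit: kg: 1, m: -3
SI base units of density: kg/m³

Answer: kg/m³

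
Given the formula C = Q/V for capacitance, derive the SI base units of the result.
Units of each symbol in C = Q/V:
  Q (charge, in coulombs): s·A
  V (voltage, in volts): kg·m²/(s³·A)  → in the denominator, contributes s³·A/(kg·m²)

Multiplying the contributions: [s·A] · [s³·A/(kg·m²)]
Adding exponents of each base unit: kg: -1, m: -2, s: 4, A: 2
SI base units of capacitance: s⁴·A²/(kg·m²)

Answer: s⁴·A²/(kg·m²)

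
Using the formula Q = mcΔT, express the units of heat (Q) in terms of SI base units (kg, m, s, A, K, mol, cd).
Units of each symbol in Q = mcΔT:
  m (mass): kg
  c (specific heat capacity, in J/(kg·K)): m²/(s²·K)
  ΔT (temperature change): K

Multiplying the contributions: [kg] · [m²/(s²·K)] · [K]
Adding exponents of each base unit: kg: 1, m: 2, s: -2
SI base units of heat: kg·m²/s²

Answer: kg·m²/s²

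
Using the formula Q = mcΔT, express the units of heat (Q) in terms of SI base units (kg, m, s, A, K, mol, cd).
Units of each symbol in Q = mcΔT:
  m (mass): kg
  c (specific heat capacity, in J/(kg·K)): m²/(s²·K)
  ΔT (temperature change): K

Multiplying the contributions: [kg] · [m²/(s²·K)] · [K]
Adding exponents of each base unit: kg: 1, m: 2, s: -2
SI base units of heat: kg·m²/s²

Answer: kg·m²/s²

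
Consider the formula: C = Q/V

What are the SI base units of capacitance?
Units of each symbol in C = Q/V:
  Q (charge, in coulombs): s·A
  V (voltage, in volts): kg·m²/(s³·A)  → in the denominator, contributes s³·A/(kg·m²)

Multiplying the contributions: [s·A] · [s³·A/(kg·m²)]
Adding exponents of each base unit: kg: -1, m: -2, s: 4, A: 2
SI base units of capacitance: s⁴·A²/(kg·m²)

Answer: s⁴·A²/(kg·m²)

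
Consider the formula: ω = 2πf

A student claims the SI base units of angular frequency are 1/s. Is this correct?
Units of each symbol in ω = 2πf:
  f (frequency): 1/s
  The factor 2π is dimensionless.

Multiplying the contributions: [1/s]
Adding exponents of each base unit: s: -1
SI base units of angular frequency: 1/s

The claimed units 1/s match the derived units, so the claim is correct.

Answer: Yes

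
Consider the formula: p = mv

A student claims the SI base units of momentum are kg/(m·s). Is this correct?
Units of each symbol in p = mv:
  m (mass): kg
  v (velocity): m/s

Multiplying the contributions: [kg] · [m/s]
Adding exponents of each base unit: kg: 1, m: 1, s: -1
SI base units of momentum: kg·m/s

The claimed units kg/(m·s) (exponents kg: 1, m: -1, s: -1) do not match the derived units kg·m/s (exponents kg: 1, m: 1, s: -1), so the claim is incorrect.

Answer: No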